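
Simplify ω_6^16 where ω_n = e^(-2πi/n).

Since ω_6^6 = 1, powers reduce modulo 6.
16 mod 6 = 4
So ω_6^16 = ω_6^4 = e^(-2πi·4/6)

ω_6^16 = ω_6^4 = -0.5000+0.8660i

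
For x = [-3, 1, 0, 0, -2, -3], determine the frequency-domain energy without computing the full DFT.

Parseval: Σ|x[n]|² = (1/N)Σ|X[k]|², so Σ|X[k]|² = N·Σ|x[n]|² = 6·23.0000

Σ|X[k]|² = N·Σ|x[n]|² = 6·23.0000 = 138.0000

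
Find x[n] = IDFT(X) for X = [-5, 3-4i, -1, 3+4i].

x[n] = (1/4) Σ(k=0 to 3) X[k] · e^(2πikn/4)

Computing each x[n]:
x[0] = 0
x[1] = 1
x[2] = -3
x[3] = -3

x = [0, 1, -3, -3]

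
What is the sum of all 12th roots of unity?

Sum of all nth roots of unity equals 0 for n > 1 (geometric series with r ≠ 1).

0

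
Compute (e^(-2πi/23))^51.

Since ω_23^23 = 1, powers reduce modulo 23.
51 mod 23 = 5
So ω_23^51 = ω_23^5 = e^(-2πi·5/23)

ω_23^51 = ω_23^5 = 0.2035-0.9791i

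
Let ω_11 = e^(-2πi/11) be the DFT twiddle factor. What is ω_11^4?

ω_11^4 = e^(-2πi·4/11)
= cos(-2π·4/11) + i·sin(-2π·4/11)
= cos(-8π/11) + i·sin(-8π/11)

ω_11^4 = cos(-8π/11) + i·sin(-8π/11) = -0.6549-0.7557i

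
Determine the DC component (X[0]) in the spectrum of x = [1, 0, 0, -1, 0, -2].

X[0] = Σ(n=0 to 5) x[n] · ω_6^0 = Σ x[n]
= (1) + (0) + (0) + (-1) + (0) + (-2)

X[0] = -2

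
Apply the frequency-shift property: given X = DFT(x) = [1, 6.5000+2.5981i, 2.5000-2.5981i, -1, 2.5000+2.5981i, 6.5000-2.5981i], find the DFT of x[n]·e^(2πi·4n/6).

Modulation property: DFT(ω_6^(-4n)·x[n]) = X[(k-4) mod 6], so circularly shift X by 4 positions.

X[k-4] = [2.5000-2.5981i, -1, 2.5000+2.5981i, 6.5000-2.5981i, 1, 6.5000+2.5981i]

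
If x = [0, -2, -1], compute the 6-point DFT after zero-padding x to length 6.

Original 3-point DFT: [-3, 1.5000+0.8660i, 1.5000-0.8660i]
Zero-padded 6-point DFT provides frequency interpolation.

DFT_6([x, 0, ...]) = [-3, -0.5000+2.5981i, 1.5000+0.8660i, 1, 1.5000-0.8660i, -0.5000-2.5981i]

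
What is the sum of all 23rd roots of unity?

Sum of all nth roots of unity equals 0 for n > 1 (geometric series with r ≠ 1).

0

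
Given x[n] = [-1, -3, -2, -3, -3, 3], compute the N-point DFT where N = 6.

X[k] = Σ(n=0 to 5) x[n] · ω_6^(nk)
where ω_6 = e^(-2πi/6)

Computing each X[k]:
X[0] = -9
X[1] = 4.5000+4.3301i
X[2] = -1.5000+6.0622i
X[3] = -3
X[4] = -1.5000-6.0622i
X[5] = 4.5000-4.3301i

X = [-9, 4.5000+4.3301i, -1.5000+6.0622i, -3, -1.5000-6.0622i, 4.5000-4.3301i]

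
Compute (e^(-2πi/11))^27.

Since ω_11^11 = 1, powers reduce modulo 11.
27 mod 11 = 5
So ω_11^27 = ω_11^5 = e^(-2πi·5/11)

ω_11^27 = ω_11^5 = -0.9595-0.2817i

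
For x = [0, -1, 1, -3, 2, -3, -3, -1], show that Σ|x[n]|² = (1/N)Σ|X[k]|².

Time domain:
Σ|x[n]|² = |0|² + |-1|² + |1|² + |-3|² + |2|² + |-3|² + |-3|² + |-1|² = 34.0000

Frequency domain:
(1/8)Σ|X[k]|² = (1/8)(|-8|² + |0.8284-4.0000i|² + |4|² + |-4.8284+4.0000i|² + |8|² + |-4.8284-4.0000i|² + |4|² + |0.8284+4.0000i|²) = (1/8)·272.0000 = 34.0000

Both sides agree, confirming Parseval's theorem.

Σ|x[n]|² = (1/N)Σ|X[k]|² = 34.0000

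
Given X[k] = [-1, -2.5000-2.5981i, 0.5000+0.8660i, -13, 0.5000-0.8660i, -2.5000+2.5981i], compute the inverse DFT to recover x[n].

x[n] = (1/6) Σ(k=0 to 5) X[k] · e^(2πikn/6)

Computing each x[n]:
x[0] = -3
x[1] = 2
x[2] = -1
x[3] = 3
x[4] = -3
x[5] = 1

x = [-3, 2, -1, 3, -3, 1]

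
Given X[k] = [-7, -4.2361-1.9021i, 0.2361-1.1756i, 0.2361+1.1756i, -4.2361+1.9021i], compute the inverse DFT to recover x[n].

x[n] = (1/5) Σ(k=0 to 4) X[k] · e^(2πikn/5)

Computing each x[n]:
x[0] = -3
x[1] = -1
x[2] = 0
x[3] = 0
x[4] = -3

x = [-3, -1, 0, 0, -3]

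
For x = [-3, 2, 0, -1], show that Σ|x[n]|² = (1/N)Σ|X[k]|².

Time domain:
Σ|x[n]|² = |-3|² + |2|² + |0|² + |-1|² = 14.0000

Frequency domain:
(1/4)Σ|X[k]|² = (1/4)(|-2|² + |-3-3i|² + |-4|² + |-3+3i|²) = (1/4)·56.0000 = 14.0000

Both sides agree, confirming Parseval's theorem.

Σ|x[n]|² = (1/N)Σ|X[k]|² = 14.0000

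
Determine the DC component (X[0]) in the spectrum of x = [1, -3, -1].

X[0] = Σ(n=0 to 2) x[n] · ω_3^0 = Σ x[n]
= (1) + (-3) + (-1)

X[0] = -3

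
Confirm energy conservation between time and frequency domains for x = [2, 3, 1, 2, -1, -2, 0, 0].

Time domain:
Σ|x[n]|² = |2|² + |3|² + |1|² + |2|² + |-1|² + |-2|² + |0|² + |0|² = 23.0000

Frequency domain:
(1/8)Σ|X[k]|² = (1/8)(|5|² + |5.1213-5.9497i|² + |1i|² + |0.8787-3.9497i|² + |-1|² + |0.8787+3.9497i|² + |-1i|² + |5.1213+5.9497i|²) = (1/8)·184.0000 = 23.0000

Both sides agree, confirming Parseval's theorem.

Σ|x[n]|² = (1/N)Σ|X[k]|² = 23.0000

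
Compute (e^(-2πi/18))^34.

Since ω_18^18 = 1, powers reduce modulo 18.
34 mod 18 = 16
So ω_18^34 = ω_18^16 = e^(-2πi·16/18)

ω_18^34 = ω_18^16 = 0.7660+0.6428i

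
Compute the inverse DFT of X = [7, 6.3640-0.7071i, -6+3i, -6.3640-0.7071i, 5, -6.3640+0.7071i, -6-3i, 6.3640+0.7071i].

x[n] = (1/8) Σ(k=0 to 7) X[k] · e^(2πikn/8)

Computing each x[n]:
x[0] = 0
x[1] = 2
x[2] = 3
x[3] = -1
x[4] = 0
x[5] = -3
x[6] = 3
x[7] = 3

x = [0, 2, 3, -1, 0, -3, 3, 3]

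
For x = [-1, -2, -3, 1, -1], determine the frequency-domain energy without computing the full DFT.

Parseval: Σ|x[n]|² = (1/N)Σ|X[k]|², so Σ|X[k]|² = N·Σ|x[n]|² = 5·16.0000

Σ|X[k]|² = N·Σ|x[n]|² = 5·16.0000 = 80.0000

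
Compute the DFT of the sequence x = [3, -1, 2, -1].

X[k] = Σ(n=0 to 3) x[n] · ω_4^(nk)
where ω_4 = e^(-2πi/4)

Computing each X[k]:
X[0] = 3
X[1] = 1
X[2] = 7
X[3] = 1

X = [3, 1, 7, 1]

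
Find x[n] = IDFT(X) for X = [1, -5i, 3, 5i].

x[n] = (1/4) Σ(k=0 to 3) X[k] · e^(2πikn/4)

Computing each x[n]:
x[0] = 1
x[1] = 2
x[2] = 1
x[3] = -3

x = [1, 2, 1, -3]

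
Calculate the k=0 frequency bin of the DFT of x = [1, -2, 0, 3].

X[0] = Σ(n=0 to 3) x[n] · ω_4^0 = Σ x[n]
= (1) + (-2) + (0) + (3)

X[0] = 2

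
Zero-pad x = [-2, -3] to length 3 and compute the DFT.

Original 2-point DFT: [-5, 1]
Zero-padded 3-point DFT provides frequency interpolation.

DFT_3([x, 0, ...]) = [-5, -0.5000+2.5981i, -0.5000-2.5981i]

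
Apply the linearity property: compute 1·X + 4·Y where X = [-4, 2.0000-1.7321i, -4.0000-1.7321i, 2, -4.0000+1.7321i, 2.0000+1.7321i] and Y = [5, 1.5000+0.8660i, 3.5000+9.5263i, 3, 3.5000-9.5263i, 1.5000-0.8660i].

By linearity: DFT(1x + 4y) = 1·DFT(x) + 4·DFT(y)
= 1·[-4, 2.0000-1.7321i, -4.0000-1.7321i, 2, -4.0000+1.7321i, 2.0000+1.7321i] + 4·[5, 1.5000+0.8660i, 3.5000+9.5263i, 3, 3.5000-9.5263i, 1.5000-0.8660i]

Computing element-wise:
Z[0] = 1·(-4) + 4·(5) = 16
Z[1] = 1·(2.0000-1.7321i) + 4·(1.5000+0.8660i) = 8.0000+1.7319i
Z[2] = 1·(-4.0000-1.7321i) + 4·(3.5000+9.5263i) = 10.0000+36.3731i
Z[3] = 1·(2) + 4·(3) = 14
Z[4] = 1·(-4.0000+1.7321i) + 4·(3.5000-9.5263i) = 10.0000-36.3731i
Z[5] = 1·(2.0000+1.7321i) + 4·(1.5000-0.8660i) = 8.0000-1.7319i

DFT(1x + 4y) = 1·X + 4·Y = [16, 8.0000+1.7319i, 10.0000+36.3731i, 14, 10.0000-36.3731i, 8.0000-1.7319i]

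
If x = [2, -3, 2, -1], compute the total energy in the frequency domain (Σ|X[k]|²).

Parseval: Σ|x[n]|² = (1/N)Σ|X[k]|², so Σ|X[k]|² = N·Σ|x[n]|² = 4·18.0000

Σ|X[k]|² = N·Σ|x[n]|² = 4·18.0000 = 72.0000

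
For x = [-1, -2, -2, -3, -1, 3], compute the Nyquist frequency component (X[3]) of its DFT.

X[3] = Σ(n=0 to 5) x[n] · ω_6^(3n) where ω_6 = e^(-2πi/6)
= (-1)·ω_6^0 + (-2)·ω_6^3 + (-2)·ω_6^6 + (-3)·ω_6^9 + (-1)·ω_6^12 + (3)·ω_6^15

X[3] = -2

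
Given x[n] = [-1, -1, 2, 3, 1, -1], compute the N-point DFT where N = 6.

X[k] = Σ(n=0 to 5) x[n] · ω_6^(nk)
where ω_6 = e^(-2πi/6)

Computing each X[k]:
X[0] = 3
X[1] = -6.5000-0.8660i
X[2] = 1.5000+0.8660i
X[3] = 1
X[4] = 1.5000-0.8660i
X[5] = -6.5000+0.8660i

X = [3, -6.5000-0.8660i, 1.5000+0.8660i, 1, 1.5000-0.8660i, -6.5000+0.8660i]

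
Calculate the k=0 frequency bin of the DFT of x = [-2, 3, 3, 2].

X[0] = Σ(n=0 to 3) x[n] · ω_4^0 = Σ x[n]
= (-2) + (3) + (3) + (2)

X[0] = 6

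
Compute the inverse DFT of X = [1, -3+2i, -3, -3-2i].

x[n] = (1/4) Σ(k=0 to 3) X[k] · e^(2πikn/4)

Computing each x[n]:
x[0] = -2
x[1] = 0
x[2] = 1
x[3] = 2

x = [-2, 0, 1, 2]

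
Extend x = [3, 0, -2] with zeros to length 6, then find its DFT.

Original 3-point DFT: [1, 4.0000-1.7321i, 4.0000+1.7321i]
Zero-padded 6-point DFT provides frequency interpolation.

DFT_6([x, 0, ...]) = [1, 4.0000+1.7321i, 4.0000-1.7321i, 1, 4.0000+1.7321i, 4.0000-1.7321i]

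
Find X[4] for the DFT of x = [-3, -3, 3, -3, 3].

X[4] = Σ(n=0 to 4) x[n] · ω_5^(4n) where ω_5 = e^(-2πi/5)
= (-3)·ω_5^0 + (-3)·ω_5^4 + (3)·ω_5^8 + (-3)·ω_5^12 + (3)·ω_5^16

X[4] = -3.0000-2.1796i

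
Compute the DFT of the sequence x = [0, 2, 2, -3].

X[k] = Σ(n=0 to 3) x[n] · ω_4^(nk)
where ω_4 = e^(-2πi/4)

Computing each X[k]:
X[0] = 1
X[1] = -2-5i
X[2] = 3
X[3] = -2+5i

X = [1, -2-5i, 3, -2+5i]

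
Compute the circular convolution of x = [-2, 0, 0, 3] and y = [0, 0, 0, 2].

(x ⊛ y)[n] = Σ(m=0 to 3) x[m] · y[(n-m) mod 4]

Computing each output sample:
(x ⊛ y)[0] = 0
(x ⊛ y)[1] = 0
(x ⊛ y)[2] = 6
(x ⊛ y)[3] = -4

x ⊛ y = [0, 0, 6, -4]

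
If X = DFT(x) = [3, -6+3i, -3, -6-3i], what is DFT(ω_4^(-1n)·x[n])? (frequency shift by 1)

Modulation property: DFT(ω_4^(-1n)·x[n]) = X[(k-1) mod 4], so circularly shift X by 1 positions.

X[k-1] = [-6-3i, 3, -6+3i, -3]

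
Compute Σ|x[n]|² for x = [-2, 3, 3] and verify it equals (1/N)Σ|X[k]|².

Time domain:
Σ|x[n]|² = |-2|² + |3|² + |3|² = 22.0000

Frequency domain:
(1/3)Σ|X[k]|² = (1/3)(|4|² + |-5|² + |-5|²) = (1/3)·66.0000 = 22.0000

Both sides agree, confirming Parseval's theorem.

Σ|x[n]|² = (1/N)Σ|X[k]|² = 22.0000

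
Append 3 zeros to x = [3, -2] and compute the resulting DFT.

Original 2-point DFT: [1, 5]
Zero-padded 5-point DFT provides frequency interpolation.

DFT_5([x, 0, ...]) = [1, 2.3820+1.9021i, 4.6180+1.1756i, 4.6180-1.1756i, 2.3820-1.9021i]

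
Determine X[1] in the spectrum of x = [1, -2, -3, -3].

X[1] = Σ(n=0 to 3) x[n] · ω_4^(1n) where ω_4 = e^(-2πi/4)
= (1)·ω_4^0 + (-2)·ω_4^1 + (-3)·ω_4^2 + (-3)·ω_4^3

X[1] = 4-1i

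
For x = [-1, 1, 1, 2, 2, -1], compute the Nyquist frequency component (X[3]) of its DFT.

X[3] = Σ(n=0 to 5) x[n] · ω_6^(3n) where ω_6 = e^(-2πi/6)
= (-1)·ω_6^0 + (1)·ω_6^3 + (1)·ω_6^6 + (2)·ω_6^9 + (2)·ω_6^12 + (-1)·ω_6^15

X[3] = 0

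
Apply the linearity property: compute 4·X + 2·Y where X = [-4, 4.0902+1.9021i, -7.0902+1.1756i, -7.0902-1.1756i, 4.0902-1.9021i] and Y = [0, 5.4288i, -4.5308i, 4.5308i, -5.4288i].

By linearity: DFT(4x + 2y) = 4·DFT(x) + 2·DFT(y)
= 4·[-4, 4.0902+1.9021i, -7.0902+1.1756i, -7.0902-1.1756i, 4.0902-1.9021i] + 2·[0, 5.4288i, -4.5308i, 4.5308i, -5.4288i]

Computing element-wise:
Z[0] = 4·(-4) + 2·(0) = -16
Z[1] = 4·(4.0902+1.9021i) + 2·(5.4288i) = 16.3608+18.4660i
Z[2] = 4·(-7.0902+1.1756i) + 2·(-4.5308i) = -28.3608-4.3592i
Z[3] = 4·(-7.0902-1.1756i) + 2·(4.5308i) = -28.3608+4.3592i
Z[4] = 4·(4.0902-1.9021i) + 2·(-5.4288i) = 16.3608-18.4660i

DFT(4x + 2y) = 4·X + 2·Y = [-16, 16.3608+18.4660i, -28.3608-4.3592i, -28.3608+4.3592i, 16.3608-18.4660i]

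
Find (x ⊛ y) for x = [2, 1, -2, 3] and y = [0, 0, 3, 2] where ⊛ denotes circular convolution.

(x ⊛ y)[n] = Σ(m=0 to 3) x[m] · y[(n-m) mod 4]

Computing each output sample:
(x ⊛ y)[0] = -4
(x ⊛ y)[1] = 5
(x ⊛ y)[2] = 12
(x ⊛ y)[3] = 7

x ⊛ y = [-4, 5, 12, 7]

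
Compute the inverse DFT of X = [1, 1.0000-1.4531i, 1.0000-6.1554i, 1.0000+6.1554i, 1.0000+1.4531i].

x[n] = (1/5) Σ(k=0 to 4) X[k] · e^(2πikn/5)

Computing each x[n]:
x[0] = 1
x[1] = 2
x[2] = -2
x[3] = 2
x[4] = -2

x = [1, 2, -2, 2, -2]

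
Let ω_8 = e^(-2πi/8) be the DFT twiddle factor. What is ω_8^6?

ω_8^6 = e^(-2πi·6/8)
= cos(-2π·6/8) + i·sin(-2π·6/8)
= cos(-12π/8) + i·sin(-12π/8)

ω_8^6 = cos(-12π/8) + i·sin(-12π/8) = 1i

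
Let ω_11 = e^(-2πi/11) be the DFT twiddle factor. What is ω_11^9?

ω_11^9 = e^(-2πi·9/11)
= cos(-2π·9/11) + i·sin(-2π·9/11)
= cos(-18π/11) + i·sin(-18π/11)

ω_11^9 = cos(-18π/11) + i·sin(-18π/11) = 0.4154+0.9096i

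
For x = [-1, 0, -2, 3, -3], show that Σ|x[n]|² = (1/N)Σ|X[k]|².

Time domain:
Σ|x[n]|² = |-1|² + |0|² + |-2|² + |3|² + |-3|² = 23.0000

Frequency domain:
(1/5)Σ|X[k]|² = (1/5)(|-3|² + |-2.7361+0.0858i|² + |1.7361-6.5186i|² + |1.7361+6.5186i|² + |-2.7361-0.0858i|²) = (1/5)·115.0000 = 23.0000

Both sides agree, confirming Parseval's theorem.

Σ|x[n]|² = (1/N)Σ|X[k]|² = 23.0000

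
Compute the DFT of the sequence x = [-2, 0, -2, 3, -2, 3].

X[k] = Σ(n=0 to 5) x[n] · ω_6^(nk)
where ω_6 = e^(-2πi/6)

Computing each X[k]:
X[0] = 0
X[1] = -1.5000+2.5981i
X[2] = 1.5000+2.5981i
X[3] = -12
X[4] = 1.5000-2.5981i
X[5] = -1.5000-2.5981i

X = [0, -1.5000+2.5981i, 1.5000+2.5981i, -12, 1.5000-2.5981i, -1.5000-2.5981i]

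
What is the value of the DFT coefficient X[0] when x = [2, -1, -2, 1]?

X[0] = Σ(n=0 to 3) x[n] · ω_4^0 = Σ x[n]
= (2) + (-1) + (-2) + (1)

X[0] = 0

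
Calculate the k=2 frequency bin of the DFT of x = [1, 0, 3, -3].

X[2] = Σ(n=0 to 3) x[n] · ω_4^(2n) where ω_4 = e^(-2πi/4)
= (1)·ω_4^0 + (0)·ω_4^2 + (3)·ω_4^4 + (-3)·ω_4^6

X[2] = 7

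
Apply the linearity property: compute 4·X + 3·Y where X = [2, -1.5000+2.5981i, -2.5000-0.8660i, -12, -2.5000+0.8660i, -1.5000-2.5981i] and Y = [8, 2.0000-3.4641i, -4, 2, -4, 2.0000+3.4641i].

By linearity: DFT(4x + 3y) = 4·DFT(x) + 3·DFT(y)
= 4·[2, -1.5000+2.5981i, -2.5000-0.8660i, -12, -2.5000+0.8660i, -1.5000-2.5981i] + 3·[8, 2.0000-3.4641i, -4, 2, -4, 2.0000+3.4641i]

Computing element-wise:
Z[0] = 4·(2) + 3·(8) = 32
Z[1] = 4·(-1.5000+2.5981i) + 3·(2.0000-3.4641i) = 0.0001i
Z[2] = 4·(-2.5000-0.8660i) + 3·(-4) = -22.0000-3.4640i
Z[3] = 4·(-12) + 3·(2) = -42
Z[4] = 4·(-2.5000+0.8660i) + 3·(-4) = -22.0000+3.4640i
Z[5] = 4·(-1.5000-2.5981i) + 3·(2.0000+3.4641i) = -0.0001i

DFT(4x + 3y) = 4·X + 3·Y = [32, 0.0001i, -22.0000-3.4640i, -42, -22.0000+3.4640i, -0.0001i]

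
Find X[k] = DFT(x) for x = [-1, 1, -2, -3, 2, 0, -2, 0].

X[k] = Σ(n=0 to 7) x[n] · ω_8^(nk)
where ω_8 = e^(-2πi/8)

Computing each X[k]:
X[0] = -5
X[1] = -0.1716+1.4142i
X[2] = 5-4i
X[3] = -5.8284+1.4142i
X[4] = -1
X[5] = -5.8284-1.4142i
X[6] = 5+4i
X[7] = -0.1716-1.4142i

X = [-5, -0.1716+1.4142i, 5-4i, -5.8284+1.4142i, -1, -5.8284-1.4142i, 5+4i, -0.1716-1.4142i]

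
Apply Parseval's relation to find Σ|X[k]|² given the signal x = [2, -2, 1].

Parseval: Σ|x[n]|² = (1/N)Σ|X[k]|², so Σ|X[k]|² = N·Σ|x[n]|² = 3·9.0000

Σ|X[k]|² = N·Σ|x[n]|² = 3·9.0000 = 27.0000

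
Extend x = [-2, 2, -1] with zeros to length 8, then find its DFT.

Original 3-point DFT: [-1, -2.5000-2.5981i, -2.5000+2.5981i]
Zero-padded 8-point DFT provides frequency interpolation.

DFT_8([x, 0, ...]) = [-1, -0.5858-0.4142i, -1-2i, -3.4142-2.4142i, -5, -3.4142+2.4142i, -1+2i, -0.5858+0.4142i]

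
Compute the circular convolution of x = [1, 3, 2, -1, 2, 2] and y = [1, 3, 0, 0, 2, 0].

(x ⊛ y)[n] = Σ(m=0 to 5) x[m] · y[(n-m) mod 6]

Computing each output sample:
(x ⊛ y)[0] = 11
(x ⊛ y)[1] = 4
(x ⊛ y)[2] = 15
(x ⊛ y)[3] = 9
(x ⊛ y)[4] = 1
(x ⊛ y)[5] = 14

x ⊛ y = [11, 4, 15, 9, 1, 14]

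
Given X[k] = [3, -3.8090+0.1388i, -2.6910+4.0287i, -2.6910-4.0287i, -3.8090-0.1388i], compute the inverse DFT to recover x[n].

x[n] = (1/5) Σ(k=0 to 4) X[k] · e^(2πikn/5)

Computing each x[n]:
x[0] = -2
x[1] = 0
x[2] = 3
x[3] = 0
x[4] = 2

x = [-2, 0, 3, 0, 2]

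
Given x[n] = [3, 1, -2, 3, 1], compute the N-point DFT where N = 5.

X[k] = Σ(n=0 to 4) x[n] · ω_5^(nk)
where ω_5 = e^(-2πi/5)

Computing each X[k]:
X[0] = 6
X[1] = 2.8090+2.9389i
X[2] = 1.6910-4.7553i
X[3] = 1.6910+4.7553i
X[4] = 2.8090-2.9389i

X = [6, 2.8090+2.9389i, 1.6910-4.7553i, 1.6910+4.7553i, 2.8090-2.9389i]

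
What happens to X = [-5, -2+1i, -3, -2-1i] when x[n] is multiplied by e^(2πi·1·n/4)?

Modulation property: DFT(ω_4^(-1n)·x[n]) = X[(k-1) mod 4], so circularly shift X by 1 positions.

X[k-1] = [-2-1i, -5, -2+1i, -3]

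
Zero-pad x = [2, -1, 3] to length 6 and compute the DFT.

Original 3-point DFT: [4, 1.0000+3.4641i, 1.0000-3.4641i]
Zero-padded 6-point DFT provides frequency interpolation.

DFT_6([x, 0, ...]) = [4, -1.7321i, 1.0000+3.4641i, 6, 1.0000-3.4641i, 1.7321i]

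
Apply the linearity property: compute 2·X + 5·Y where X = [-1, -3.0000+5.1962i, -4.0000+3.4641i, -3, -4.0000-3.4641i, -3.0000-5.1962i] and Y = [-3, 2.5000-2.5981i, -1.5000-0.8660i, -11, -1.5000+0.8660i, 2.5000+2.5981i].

By linearity: DFT(2x + 5y) = 2·DFT(x) + 5·DFT(y)
= 2·[-1, -3.0000+5.1962i, -4.0000+3.4641i, -3, -4.0000-3.4641i, -3.0000-5.1962i] + 5·[-3, 2.5000-2.5981i, -1.5000-0.8660i, -11, -1.5000+0.8660i, 2.5000+2.5981i]

Computing element-wise:
Z[0] = 2·(-1) + 5·(-3) = -17
Z[1] = 2·(-3.0000+5.1962i) + 5·(2.5000-2.5981i) = 6.5000-2.5981i
Z[2] = 2·(-4.0000+3.4641i) + 5·(-1.5000-0.8660i) = -15.5000+2.5982i
Z[3] = 2·(-3) + 5·(-11) = -61
Z[4] = 2·(-4.0000-3.4641i) + 5·(-1.5000+0.8660i) = -15.5000-2.5982i
Z[5] = 2·(-3.0000-5.1962i) + 5·(2.5000+2.5981i) = 6.5000+2.5981i

DFT(2x + 5y) = 2·X + 5·Y = [-17, 6.5000-2.5981i, -15.5000+2.5982i, -61, -15.5000-2.5982i, 6.5000+2.5981i]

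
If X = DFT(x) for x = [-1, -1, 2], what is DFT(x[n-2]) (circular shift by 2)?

Time shift by 2: X_shifted[k] = ω_3^(2k) · X[k]
Shifted x = [-1, 2, -1]

DFT(x[n-2]) = [0, -1.5000-2.5981i, -1.5000+2.5981i]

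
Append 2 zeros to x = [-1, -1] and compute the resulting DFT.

Original 2-point DFT: [-2, 0]
Zero-padded 4-point DFT provides frequency interpolation.

DFT_4([x, 0, ...]) = [-2, -1+1i, 0, -1-1i]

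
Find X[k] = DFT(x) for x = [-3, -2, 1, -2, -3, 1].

X[k] = Σ(n=0 to 5) x[n] · ω_6^(nk)
where ω_6 = e^(-2πi/6)

Computing each X[k]:
X[0] = -8
X[1] = -0.5000-0.8660i
X[2] = -3.5000+6.0622i
X[3] = -2
X[4] = -3.5000-6.0622i
X[5] = -0.5000+0.8660i

X = [-8, -0.5000-0.8660i, -3.5000+6.0622i, -2, -3.5000-6.0622i, -0.5000+0.8660i]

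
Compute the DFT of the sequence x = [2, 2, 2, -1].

X[k] = Σ(n=0 to 3) x[n] · ω_4^(nk)
where ω_4 = e^(-2πi/4)

Computing each X[k]:
X[0] = 5
X[1] = -3i
X[2] = 3
X[3] = 3i

X = [5, -3i, 3, 3i]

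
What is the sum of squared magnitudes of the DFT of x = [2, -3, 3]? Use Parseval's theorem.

Parseval: Σ|x[n]|² = (1/N)Σ|X[k]|², so Σ|X[k]|² = N·Σ|x[n]|² = 3·22.0000

Σ|X[k]|² = N·Σ|x[n]|² = 3·22.0000 = 66.0000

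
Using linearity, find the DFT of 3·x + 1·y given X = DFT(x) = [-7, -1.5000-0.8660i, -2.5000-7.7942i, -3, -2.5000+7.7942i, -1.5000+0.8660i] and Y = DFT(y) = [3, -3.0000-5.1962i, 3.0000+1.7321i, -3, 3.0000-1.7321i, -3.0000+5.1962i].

By linearity: DFT(3x + 1y) = 3·DFT(x) + 1·DFT(y)
= 3·[-7, -1.5000-0.8660i, -2.5000-7.7942i, -3, -2.5000+7.7942i, -1.5000+0.8660i] + 1·[3, -3.0000-5.1962i, 3.0000+1.7321i, -3, 3.0000-1.7321i, -3.0000+5.1962i]

Computing element-wise:
Z[0] = 3·(-7) + 1·(3) = -18
Z[1] = 3·(-1.5000-0.8660i) + 1·(-3.0000-5.1962i) = -7.5000-7.7942i
Z[2] = 3·(-2.5000-7.7942i) + 1·(3.0000+1.7321i) = -4.5000-21.6505i
Z[3] = 3·(-3) + 1·(-3) = -12
Z[4] = 3·(-2.5000+7.7942i) + 1·(3.0000-1.7321i) = -4.5000+21.6505i
Z[5] = 3·(-1.5000+0.8660i) + 1·(-3.0000+5.1962i) = -7.5000+7.7942i

DFT(3x + 1y) = 3·X + 1·Y = [-18, -7.5000-7.7942i, -4.5000-21.6505i, -12, -4.5000+21.6505i, -7.5000+7.7942i]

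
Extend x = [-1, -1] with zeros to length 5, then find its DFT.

Original 2-point DFT: [-2, 0]
Zero-padded 5-point DFT provides frequency interpolation.

DFT_5([x, 0, ...]) = [-2, -1.3090+0.9511i, -0.1910+0.5878i, -0.1910-0.5878i, -1.3090-0.9511i]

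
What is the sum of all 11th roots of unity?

Sum of all nth roots of unity equals 0 for n > 1 (geometric series with r ≠ 1).

0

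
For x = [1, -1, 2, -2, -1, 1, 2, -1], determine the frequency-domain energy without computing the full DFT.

Parseval: Σ|x[n]|² = (1/N)Σ|X[k]|², so Σ|X[k]|² = N·Σ|x[n]|² = 8·17.0000

Σ|X[k]|² = N·Σ|x[n]|² = 8·17.0000 = 136.0000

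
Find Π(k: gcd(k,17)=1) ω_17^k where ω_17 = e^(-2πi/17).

The primitive 17th roots of unity are ω_17^k for k coprime to 17: k ∈ {1, 2, 3, 4, 5, 6, 7, 8, 9, 10, 11, 12, 13, 14, 15, 16}
Their product equals the constant term of the cyclotomic polynomial Φ_17(x) up to sign.
For n ≥ 3, the product of all primitive nth roots of unity is 1. (For n=1 it is 1; for n=2 it is -1.)

1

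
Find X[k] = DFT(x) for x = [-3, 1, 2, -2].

X[k] = Σ(n=0 to 3) x[n] · ω_4^(nk)
where ω_4 = e^(-2πi/4)

Computing each X[k]:
X[0] = -2
X[1] = -5-3i
X[2] = 0
X[3] = -5+3i

X = [-2, -5-3i, 0, -5+3i]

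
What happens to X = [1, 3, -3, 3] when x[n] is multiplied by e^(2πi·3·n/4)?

Modulation property: DFT(ω_4^(-3n)·x[n]) = X[(k-3) mod 4], so circularly shift X by 3 positions.

X[k-3] = [3, -3, 3, 1]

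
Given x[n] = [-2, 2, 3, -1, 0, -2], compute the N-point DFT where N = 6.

X[k] = Σ(n=0 to 5) x[n] · ω_6^(nk)
where ω_6 = e^(-2πi/6)

Computing each X[k]:
X[0] = 0
X[1] = -2.5000-6.0622i
X[2] = -4.5000-0.8660i
X[3] = 2
X[4] = -4.5000+0.8660i
X[5] = -2.5000+6.0622i

X = [0, -2.5000-6.0622i, -4.5000-0.8660i, 2, -4.5000+0.8660i, -2.5000+6.0622i]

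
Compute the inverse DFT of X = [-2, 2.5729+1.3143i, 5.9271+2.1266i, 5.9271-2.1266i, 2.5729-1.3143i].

x[n] = (1/5) Σ(k=0 to 4) X[k] · e^(2πikn/5)

Computing each x[n]:
x[0] = 3
x[1] = -3
x[2] = 0
x[3] = -1
x[4] = -1

x = [3, -3, 0, -1, -1]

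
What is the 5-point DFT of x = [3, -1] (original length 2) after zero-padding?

Original 2-point DFT: [2, 4]
Zero-padded 5-point DFT provides frequency interpolation.

DFT_5([x, 0, ...]) = [2, 2.6910+0.9511i, 3.8090+0.5878i, 3.8090-0.5878i, 2.6910-0.9511i]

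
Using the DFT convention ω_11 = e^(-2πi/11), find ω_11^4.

ω_11^4 = e^(-2πi·4/11)
= cos(-2π·4/11) + i·sin(-2π·4/11)
= cos(-8π/11) + i·sin(-8π/11)

ω_11^4 = cos(-8π/11) + i·sin(-8π/11) = -0.6549-0.7557i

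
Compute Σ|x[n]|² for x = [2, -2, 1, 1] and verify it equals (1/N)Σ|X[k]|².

Time domain:
Σ|x[n]|² = |2|² + |-2|² + |1|² + |1|² = 10.0000

Frequency domain:
(1/4)Σ|X[k]|² = (1/4)(|2|² + |1+3i|² + |4|² + |1-3i|²) = (1/4)·40.0000 = 10.0000

Both sides agree, confirming Parseval's theorem.

Σ|x[n]|² = (1/N)Σ|X[k]|² = 10.0000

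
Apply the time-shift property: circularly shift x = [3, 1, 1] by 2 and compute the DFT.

Time shift by 2: X_shifted[k] = ω_3^(2k) · X[k]
Shifted x = [1, 1, 3]

DFT(x[n-2]) = [5, -1.0000+1.7321i, -1.0000-1.7321i]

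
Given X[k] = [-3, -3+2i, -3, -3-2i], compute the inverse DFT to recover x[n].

x[n] = (1/4) Σ(k=0 to 3) X[k] · e^(2πikn/4)

Computing each x[n]:
x[0] = -3
x[1] = -1
x[2] = 0
x[3] = 1

x = [-3, -1, 0, 1]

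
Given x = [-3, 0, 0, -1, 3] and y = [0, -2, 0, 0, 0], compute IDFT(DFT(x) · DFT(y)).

(x ⊛ y)[n] = Σ(m=0 to 4) x[m] · y[(n-m) mod 5]

Computing each output sample:
(x ⊛ y)[0] = -6
(x ⊛ y)[1] = 6
(x ⊛ y)[2] = 0
(x ⊛ y)[3] = 0
(x ⊛ y)[4] = 2

x ⊛ y = [-6, 6, 0, 0, 2]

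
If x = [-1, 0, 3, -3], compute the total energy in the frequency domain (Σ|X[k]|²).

Parseval: Σ|x[n]|² = (1/N)Σ|X[k]|², so Σ|X[k]|² = N·Σ|x[n]|² = 4·19.0000

Σ|X[k]|² = N·Σ|x[n]|² = 4·19.0000 = 76.0000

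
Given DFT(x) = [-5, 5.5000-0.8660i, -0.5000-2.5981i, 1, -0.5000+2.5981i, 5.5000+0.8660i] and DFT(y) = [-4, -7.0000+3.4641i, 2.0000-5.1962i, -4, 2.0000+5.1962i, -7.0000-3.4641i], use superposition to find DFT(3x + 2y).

By linearity: DFT(3x + 2y) = 3·DFT(x) + 2·DFT(y)
= 3·[-5, 5.5000-0.8660i, -0.5000-2.5981i, 1, -0.5000+2.5981i, 5.5000+0.8660i] + 2·[-4, -7.0000+3.4641i, 2.0000-5.1962i, -4, 2.0000+5.1962i, -7.0000-3.4641i]

Computing element-wise:
Z[0] = 3·(-5) + 2·(-4) = -23
Z[1] = 3·(5.5000-0.8660i) + 2·(-7.0000+3.4641i) = 2.5000+4.3302i
Z[2] = 3·(-0.5000-2.5981i) + 2·(2.0000-5.1962i) = 2.5000-18.1867i
Z[3] = 3·(1) + 2·(-4) = -5
Z[4] = 3·(-0.5000+2.5981i) + 2·(2.0000+5.1962i) = 2.5000+18.1867i
Z[5] = 3·(5.5000+0.8660i) + 2·(-7.0000-3.4641i) = 2.5000-4.3302i

DFT(3x + 2y) = 3·X + 2·Y = [-23, 2.5000+4.3302i, 2.5000-18.1867i, -5, 2.5000+18.1867i, 2.5000-4.3302i]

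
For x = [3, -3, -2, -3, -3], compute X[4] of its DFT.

X[4] = Σ(n=0 to 4) x[n] · ω_5^(4n) where ω_5 = e^(-2πi/5)
= (3)·ω_5^0 + (-3)·ω_5^4 + (-2)·ω_5^8 + (-3)·ω_5^12 + (-3)·ω_5^16

X[4] = 5.1910+0.5878i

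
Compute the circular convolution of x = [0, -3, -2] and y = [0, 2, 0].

(x ⊛ y)[n] = Σ(m=0 to 2) x[m] · y[(n-m) mod 3]

Computing each output sample:
(x ⊛ y)[0] = -4
(x ⊛ y)[1] = 0
(x ⊛ y)[2] = -6

x ⊛ y = [-4, 0, -6]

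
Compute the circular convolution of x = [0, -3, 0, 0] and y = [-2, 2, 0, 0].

(x ⊛ y)[n] = Σ(m=0 to 3) x[m] · y[(n-m) mod 4]

Computing each output sample:
(x ⊛ y)[0] = 0
(x ⊛ y)[1] = 6
(x ⊛ y)[2] = -6
(x ⊛ y)[3] = 0

x ⊛ y = [0, 6, -6, 0]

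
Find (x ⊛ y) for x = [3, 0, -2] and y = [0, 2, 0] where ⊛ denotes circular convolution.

(x ⊛ y)[n] = Σ(m=0 to 2) x[m] · y[(n-m) mod 3]

Computing each output sample:
(x ⊛ y)[0] = -4
(x ⊛ y)[1] = 6
(x ⊛ y)[2] = 0

x ⊛ y = [-4, 6, 0]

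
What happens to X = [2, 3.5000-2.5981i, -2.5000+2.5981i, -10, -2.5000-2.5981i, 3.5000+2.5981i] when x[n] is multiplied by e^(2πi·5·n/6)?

Modulation property: DFT(ω_6^(-5n)·x[n]) = X[(k-5) mod 6], so circularly shift X by 5 positions.

X[k-5] = [3.5000-2.5981i, -2.5000+2.5981i, -10, -2.5000-2.5981i, 3.5000+2.5981i, 2]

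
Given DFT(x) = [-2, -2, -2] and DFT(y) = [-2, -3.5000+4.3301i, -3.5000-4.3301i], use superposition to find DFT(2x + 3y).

By linearity: DFT(2x + 3y) = 2·DFT(x) + 3·DFT(y)
= 2·[-2, -2, -2] + 3·[-2, -3.5000+4.3301i, -3.5000-4.3301i]

Computing element-wise:
Z[0] = 2·(-2) + 3·(-2) = -10
Z[1] = 2·(-2) + 3·(-3.5000+4.3301i) = -14.5000+12.9903i
Z[2] = 2·(-2) + 3·(-3.5000-4.3301i) = -14.5000-12.9903i

DFT(2x + 3y) = 2·X + 3·Y = [-10, -14.5000+12.9903i, -14.5000-12.9903i]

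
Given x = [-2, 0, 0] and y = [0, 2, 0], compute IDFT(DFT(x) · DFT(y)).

(x ⊛ y)[n] = Σ(m=0 to 2) x[m] · y[(n-m) mod 3]

Computing each output sample:
(x ⊛ y)[0] = 0
(x ⊛ y)[1] = -4
(x ⊛ y)[2] = 0

x ⊛ y = [0, -4, 0]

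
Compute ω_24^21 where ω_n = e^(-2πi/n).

ω_24^21 = e^(-2πi·21/24)
= cos(-2π·21/24) + i·sin(-2π·21/24)
= cos(-42π/24) + i·sin(-42π/24)

ω_24^21 = cos(-42π/24) + i·sin(-42π/24) = 0.7071+0.7071i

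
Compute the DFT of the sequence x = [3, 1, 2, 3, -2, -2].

X[k] = Σ(n=0 to 5) x[n] · ω_6^(nk)
where ω_6 = e^(-2πi/6)

Computing each X[k]:
X[0] = 5
X[1] = -0.5000-6.0622i
X[2] = 6.5000+0.8660i
X[3] = 1
X[4] = 6.5000-0.8660i
X[5] = -0.5000+6.0622i

X = [5, -0.5000-6.0622i, 6.5000+0.8660i, 1, 6.5000-0.8660i, -0.5000+6.0622i]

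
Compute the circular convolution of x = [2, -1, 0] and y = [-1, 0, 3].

(x ⊛ y)[n] = Σ(m=0 to 2) x[m] · y[(n-m) mod 3]

Computing each output sample:
(x ⊛ y)[0] = -5
(x ⊛ y)[1] = 1
(x ⊛ y)[2] = 6

x ⊛ y = [-5, 1, 6]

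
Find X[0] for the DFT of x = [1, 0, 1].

X[0] = Σ(n=0 to 2) x[n] · ω_3^0 = Σ x[n]
= (1) + (0) + (1)

X[0] = 2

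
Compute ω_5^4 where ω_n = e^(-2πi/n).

ω_5^4 = e^(-2πi·4/5)
= cos(-2π·4/5) + i·sin(-2π·4/5)
= cos(-8π/5) + i·sin(-8π/5)

ω_5^4 = cos(-8π/5) + i·sin(-8π/5) = 0.3090+0.9511i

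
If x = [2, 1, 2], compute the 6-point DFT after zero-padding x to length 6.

Original 3-point DFT: [5, 0.5000+0.8660i, 0.5000-0.8660i]
Zero-padded 6-point DFT provides frequency interpolation.

DFT_6([x, 0, ...]) = [5, 1.5000-2.5981i, 0.5000+0.8660i, 3, 0.5000-0.8660i, 1.5000+2.5981i]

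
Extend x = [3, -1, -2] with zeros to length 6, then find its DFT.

Original 3-point DFT: [0, 4.5000-0.8660i, 4.5000+0.8660i]
Zero-padded 6-point DFT provides frequency interpolation.

DFT_6([x, 0, ...]) = [0, 3.5000+2.5981i, 4.5000-0.8660i, 2, 4.5000+0.8660i, 3.5000-2.5981i]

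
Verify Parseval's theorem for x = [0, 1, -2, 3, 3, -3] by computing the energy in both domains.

Time domain:
Σ|x[n]|² = |0|² + |1|² + |-2|² + |3|² + |3|² + |-3|² = 32.0000

Frequency domain:
(1/6)Σ|X[k]|² = (1/6)(|2|² + |-4.5000+0.8660i|² + |3.5000-7.7942i|² + |0|² + |3.5000+7.7942i|² + |-4.5000-0.8660i|²) = (1/6)·192.0000 = 32.0000

Both sides agree, confirming Parseval's theorem.

Σ|x[n]|² = (1/N)Σ|X[k]|² = 32.0000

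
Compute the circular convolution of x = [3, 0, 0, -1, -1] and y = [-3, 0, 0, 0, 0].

(x ⊛ y)[n] = Σ(m=0 to 4) x[m] · y[(n-m) mod 5]

Computing each output sample:
(x ⊛ y)[0] = -9
(x ⊛ y)[1] = 0
(x ⊛ y)[2] = 0
(x ⊛ y)[3] = 3
(x ⊛ y)[4] = 3

x ⊛ y = [-9, 0, 0, 3, 3]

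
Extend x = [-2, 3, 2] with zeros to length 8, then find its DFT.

Original 3-point DFT: [3, -4.5000-0.8660i, -4.5000+0.8660i]
Zero-padded 8-point DFT provides frequency interpolation.

DFT_8([x, 0, ...]) = [3, 0.1213-4.1213i, -4-3i, -4.1213-0.1213i, -3, -4.1213+0.1213i, -4+3i, 0.1213+4.1213i]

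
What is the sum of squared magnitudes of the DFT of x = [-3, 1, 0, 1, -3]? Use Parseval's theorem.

Parseval: Σ|x[n]|² = (1/N)Σ|X[k]|², so Σ|X[k]|² = N·Σ|x[n]|² = 5·20.0000

Σ|X[k]|² = N·Σ|x[n]|² = 5·20.0000 = 100.0000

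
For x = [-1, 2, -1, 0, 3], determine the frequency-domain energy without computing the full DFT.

Parseval: Σ|x[n]|² = (1/N)Σ|X[k]|², so Σ|X[k]|² = N·Σ|x[n]|² = 5·15.0000

Σ|X[k]|² = N·Σ|x[n]|² = 5·15.0000 = 75.0000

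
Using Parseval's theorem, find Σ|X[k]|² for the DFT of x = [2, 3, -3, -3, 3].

Parseval: Σ|x[n]|² = (1/N)Σ|X[k]|², so Σ|X[k]|² = N·Σ|x[n]|² = 5·40.0000

Σ|X[k]|² = N·Σ|x[n]|² = 5·40.0000 = 200.0000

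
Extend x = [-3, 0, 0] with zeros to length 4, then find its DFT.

Original 3-point DFT: [-3, -3, -3]
Zero-padded 4-point DFT provides frequency interpolation.

DFT_4([x, 0, ...]) = [-3, -3, -3, -3]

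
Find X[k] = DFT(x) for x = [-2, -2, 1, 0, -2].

X[k] = Σ(n=0 to 4) x[n] · ω_5^(nk)
where ω_5 = e^(-2πi/5)

Computing each X[k]:
X[0] = -5
X[1] = -4.0451-0.5878i
X[2] = 1.5451+0.9511i
X[3] = 1.5451-0.9511i
X[4] = -4.0451+0.5878i

X = [-5, -4.0451-0.5878i, 1.5451+0.9511i, 1.5451-0.9511i, -4.0451+0.5878i]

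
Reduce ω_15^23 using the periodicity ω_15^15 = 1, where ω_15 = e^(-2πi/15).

Since ω_15^15 = 1, powers reduce modulo 15.
23 mod 15 = 8
So ω_15^23 = ω_15^8 = e^(-2πi·8/15)

ω_15^23 = ω_15^8 = -0.9781+0.2079i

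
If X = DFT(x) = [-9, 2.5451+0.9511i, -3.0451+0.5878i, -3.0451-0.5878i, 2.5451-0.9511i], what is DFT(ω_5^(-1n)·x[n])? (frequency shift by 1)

Modulation property: DFT(ω_5^(-1n)·x[n]) = X[(k-1) mod 5], so circularly shift X by 1 positions.

X[k-1] = [2.5451-0.9511i, -9, 2.5451+0.9511i, -3.0451+0.5878i, -3.0451-0.5878i]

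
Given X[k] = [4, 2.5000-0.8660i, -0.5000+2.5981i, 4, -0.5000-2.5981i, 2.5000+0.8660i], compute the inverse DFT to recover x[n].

x[n] = (1/6) Σ(k=0 to 5) X[k] · e^(2πikn/6)

Computing each x[n]:
x[0] = 2
x[1] = 0
x[2] = 2
x[3] = -1
x[4] = 0
x[5] = 1

x = [2, 0, 2, -1, 0, 1]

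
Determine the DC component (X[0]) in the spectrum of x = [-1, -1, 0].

X[0] = Σ(n=0 to 2) x[n] · ω_3^0 = Σ x[n]
= (-1) + (-1) + (0)

X[0] = -2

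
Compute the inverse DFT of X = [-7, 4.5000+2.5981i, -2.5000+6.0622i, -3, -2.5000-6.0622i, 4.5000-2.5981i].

x[n] = (1/6) Σ(k=0 to 5) X[k] · e^(2πikn/6)

Computing each x[n]:
x[0] = -1
x[1] = -2
x[2] = -1
x[3] = -3
x[4] = -3
x[5] = 3

x = [-1, -2, -1, -3, -3, 3]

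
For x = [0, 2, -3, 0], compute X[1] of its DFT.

X[1] = Σ(n=0 to 3) x[n] · ω_4^(1n) where ω_4 = e^(-2πi/4)
= (0)·ω_4^0 + (2)·ω_4^1 + (-3)·ω_4^2 + (0)·ω_4^3

X[1] = 3-2i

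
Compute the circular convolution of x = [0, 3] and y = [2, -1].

(x ⊛ y)[n] = Σ(m=0 to 1) x[m] · y[(n-m) mod 2]

Computing each output sample:
(x ⊛ y)[0] = -3
(x ⊛ y)[1] = 6

x ⊛ y = [-3, 6]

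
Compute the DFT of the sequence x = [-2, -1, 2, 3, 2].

X[k] = Σ(n=0 to 4) x[n] · ω_5^(nk)
where ω_5 = e^(-2πi/5)

Computing each X[k]:
X[0] = 4
X[1] = -5.7361+3.4410i
X[2] = -1.2639+0.8123i
X[3] = -1.2639-0.8123i
X[4] = -5.7361-3.4410i

X = [4, -5.7361+3.4410i, -1.2639+0.8123i, -1.2639-0.8123i, -5.7361-3.4410i]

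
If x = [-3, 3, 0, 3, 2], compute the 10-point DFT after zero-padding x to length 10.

Original 5-point DFT: [5, -3.8820+0.8123i, -6.1180-3.4410i, -6.1180+3.4410i, -3.8820-0.8123i]
Zero-padded 10-point DFT provides frequency interpolation.

DFT_10([x, 0, ...]) = [5, -3.1180-5.7921i, -3.8820+0.8123i, -0.8820-2.9919i, -6.1180-3.4410i, -7, -6.1180+3.4410i, -0.8820+2.9919i, -3.8820-0.8123i, -3.1180+5.7921i]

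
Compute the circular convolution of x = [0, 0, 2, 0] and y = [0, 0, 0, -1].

(x ⊛ y)[n] = Σ(m=0 to 3) x[m] · y[(n-m) mod 4]

Computing each output sample:
(x ⊛ y)[0] = 0
(x ⊛ y)[1] = -2
(x ⊛ y)[2] = 0
(x ⊛ y)[3] = 0

x ⊛ y = [0, -2, 0, 0]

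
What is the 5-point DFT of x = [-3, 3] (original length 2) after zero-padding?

Original 2-point DFT: [0, -6]
Zero-padded 5-point DFT provides frequency interpolation.

DFT_5([x, 0, ...]) = [0, -2.0729-2.8532i, -5.4271-1.7634i, -5.4271+1.7634i, -2.0729+2.8532i]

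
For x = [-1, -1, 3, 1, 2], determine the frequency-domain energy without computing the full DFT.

Parseval: Σ|x[n]|² = (1/N)Σ|X[k]|², so Σ|X[k]|² = N·Σ|x[n]|² = 5·16.0000

Σ|X[k]|² = N·Σ|x[n]|² = 5·16.0000 = 80.0000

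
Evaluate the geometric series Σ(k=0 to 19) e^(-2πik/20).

Sum of all nth roots of unity equals 0 for n > 1 (geometric series with r ≠ 1).

0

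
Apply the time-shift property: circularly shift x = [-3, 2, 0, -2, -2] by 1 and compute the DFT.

Time shift by 1: X_shifted[k] = ω_5^(1k) · X[k]
Shifted x = [-2, -3, 2, 0, -2]

DFT(x[n-1]) = [-5, -5.1631-0.2245i, 2.6631+2.4899i, 2.6631-2.4899i, -5.1631+0.2245i]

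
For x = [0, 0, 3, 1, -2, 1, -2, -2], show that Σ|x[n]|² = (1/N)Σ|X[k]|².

Time domain:
Σ|x[n]|² = |0|² + |0|² + |3|² + |1|² + |-2|² + |1|² + |-2|² + |-2|² = 23.0000

Frequency domain:
(1/8)Σ|X[k]|² = (1/8)(|-1|² + |-0.8284-6.4142i|² + |-3-2i|² + |4.8284+3.5858i|² + |-1|² + |4.8284-3.5858i|² + |-3+2i|² + |-0.8284+6.4142i|²) = (1/8)·184.0000 = 23.0000

Both sides agree, confirming Parseval's theorem.

Σ|x[n]|² = (1/N)Σ|X[k]|² = 23.0000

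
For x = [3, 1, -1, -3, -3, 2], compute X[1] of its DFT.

X[1] = Σ(n=0 to 5) x[n] · ω_6^(1n) where ω_6 = e^(-2πi/6)
= (3)·ω_6^0 + (1)·ω_6^1 + (-1)·ω_6^2 + (-3)·ω_6^3 + (-3)·ω_6^4 + (2)·ω_6^5

X[1] = 9.5000-0.8660i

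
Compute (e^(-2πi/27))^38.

Since ω_27^27 = 1, powers reduce modulo 27.
38 mod 27 = 11
So ω_27^38 = ω_27^11 = e^(-2πi·11/27)

ω_27^38 = ω_27^11 = -0.8355-0.5495i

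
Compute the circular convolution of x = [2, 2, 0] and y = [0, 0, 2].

(x ⊛ y)[n] = Σ(m=0 to 2) x[m] · y[(n-m) mod 3]

Computing each output sample:
(x ⊛ y)[0] = 4
(x ⊛ y)[1] = 0
(x ⊛ y)[2] = 4

x ⊛ y = [4, 0, 4]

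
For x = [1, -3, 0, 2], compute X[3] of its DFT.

X[3] = Σ(n=0 to 3) x[n] · ω_4^(3n) where ω_4 = e^(-2πi/4)
= (1)·ω_4^0 + (-3)·ω_4^3 + (0)·ω_4^6 + (2)·ω_4^9

X[3] = 1-5i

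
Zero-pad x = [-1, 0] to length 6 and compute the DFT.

Original 2-point DFT: [-1, -1]
Zero-padded 6-point DFT provides frequency interpolation.

DFT_6([x, 0, ...]) = [-1, -1, -1, -1, -1, -1]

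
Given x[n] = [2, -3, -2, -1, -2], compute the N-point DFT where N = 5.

X[k] = Σ(n=0 to 4) x[n] · ω_5^(nk)
where ω_5 = e^(-2πi/5)

Computing each X[k]:
X[0] = -6
X[1] = 2.8820+1.5388i
X[2] = 5.1180-0.3633i
X[3] = 5.1180+0.3633i
X[4] = 2.8820-1.5388i

X = [-6, 2.8820+1.5388i, 5.1180-0.3633i, 5.1180+0.3633i, 2.8820-1.5388i]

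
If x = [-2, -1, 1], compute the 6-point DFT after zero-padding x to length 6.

Original 3-point DFT: [-2, -2.0000+1.7321i, -2.0000-1.7321i]
Zero-padded 6-point DFT provides frequency interpolation.

DFT_6([x, 0, ...]) = [-2, -3, -2.0000+1.7321i, 0, -2.0000-1.7321i, -3]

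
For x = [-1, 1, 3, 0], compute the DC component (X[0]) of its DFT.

X[0] = Σ(n=0 to 3) x[n] · ω_4^0 = Σ x[n]
= (-1) + (1) + (3) + (0)

X[0] = 3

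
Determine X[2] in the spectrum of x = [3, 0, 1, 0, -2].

X[2] = Σ(n=0 to 4) x[n] · ω_5^(2n) where ω_5 = e^(-2πi/5)
= (3)·ω_5^0 + (0)·ω_5^2 + (1)·ω_5^4 + (0)·ω_5^6 + (-2)·ω_5^8

X[2] = 4.9271-0.2245i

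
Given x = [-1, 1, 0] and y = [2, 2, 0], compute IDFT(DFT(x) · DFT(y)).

(x ⊛ y)[n] = Σ(m=0 to 2) x[m] · y[(n-m) mod 3]

Computing each output sample:
(x ⊛ y)[0] = -2
(x ⊛ y)[1] = 0
(x ⊛ y)[2] = 2

x ⊛ y = [-2, 0, 2]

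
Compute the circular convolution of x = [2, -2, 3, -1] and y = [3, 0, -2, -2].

(x ⊛ y)[n] = Σ(m=0 to 3) x[m] · y[(n-m) mod 4]

Computing each output sample:
(x ⊛ y)[0] = 4
(x ⊛ y)[1] = -10
(x ⊛ y)[2] = 7
(x ⊛ y)[3] = -3

x ⊛ y = [4, -10, 7, -3]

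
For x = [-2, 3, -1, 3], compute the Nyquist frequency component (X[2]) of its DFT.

X[2] = Σ(n=0 to 3) x[n] · ω_4^(2n) where ω_4 = e^(-2πi/4)
= (-2)·ω_4^0 + (3)·ω_4^2 + (-1)·ω_4^4 + (3)·ω_4^6

X[2] = -9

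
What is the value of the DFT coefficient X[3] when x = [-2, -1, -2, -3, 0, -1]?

X[3] = Σ(n=0 to 5) x[n] · ω_6^(3n) where ω_6 = e^(-2πi/6)
= (-2)·ω_6^0 + (-1)·ω_6^3 + (-2)·ω_6^6 + (-3)·ω_6^9 + (0)·ω_6^12 + (-1)·ω_6^15

X[3] = 1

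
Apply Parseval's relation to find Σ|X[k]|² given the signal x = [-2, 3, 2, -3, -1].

Parseval: Σ|x[n]|² = (1/N)Σ|X[k]|², so Σ|X[k]|² = N·Σ|x[n]|² = 5·27.0000

Σ|X[k]|² = N·Σ|x[n]|² = 5·27.0000 = 135.0000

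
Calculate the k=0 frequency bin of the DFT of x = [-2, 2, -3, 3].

X[0] = Σ(n=0 to 3) x[n] · ω_4^0 = Σ x[n]
= (-2) + (2) + (-3) + (3)

X[0] = 0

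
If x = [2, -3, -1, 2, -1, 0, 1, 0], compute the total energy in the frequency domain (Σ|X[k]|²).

Parseval: Σ|x[n]|² = (1/N)Σ|X[k]|², so Σ|X[k]|² = N·Σ|x[n]|² = 8·20.0000

Σ|X[k]|² = N·Σ|x[n]|² = 8·20.0000 = 160.0000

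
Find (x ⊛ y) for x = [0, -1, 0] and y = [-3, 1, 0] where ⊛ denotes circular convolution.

(x ⊛ y)[n] = Σ(m=0 to 2) x[m] · y[(n-m) mod 3]

Computing each output sample:
(x ⊛ y)[0] = 0
(x ⊛ y)[1] = 3
(x ⊛ y)[2] = -1

x ⊛ y = [0, 3, -1]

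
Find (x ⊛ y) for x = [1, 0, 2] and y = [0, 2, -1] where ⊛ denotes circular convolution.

(x ⊛ y)[n] = Σ(m=0 to 2) x[m] · y[(n-m) mod 3]

Computing each output sample:
(x ⊛ y)[0] = 4
(x ⊛ y)[1] = 0
(x ⊛ y)[2] = -1

x ⊛ y = [4, 0, -1]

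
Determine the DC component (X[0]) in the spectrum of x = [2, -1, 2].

X[0] = Σ(n=0 to 2) x[n] · ω_3^0 = Σ x[n]
= (2) + (-1) + (2)

X[0] = 3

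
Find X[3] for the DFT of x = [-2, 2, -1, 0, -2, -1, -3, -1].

X[3] = Σ(n=0 to 7) x[n] · ω_8^(3n) where ω_8 = e^(-2πi/8)
= (-2)·ω_8^0 + (2)·ω_8^3 + (-1)·ω_8^6 + (0)·ω_8^9 + (-2)·ω_8^12 + (-1)·ω_8^15 + (-3)·ω_8^18 + (-1)·ω_8^21

X[3] = -1.4142-0.8284i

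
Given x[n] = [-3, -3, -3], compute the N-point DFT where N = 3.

X[k] = Σ(n=0 to 2) x[n] · ω_3^(nk)
where ω_3 = e^(-2πi/3)

Computing each X[k]:
X[0] = -9
X[1] = 0
X[2] = 0

X = [-9, 0, 0]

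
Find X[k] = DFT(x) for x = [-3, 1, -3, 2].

X[k] = Σ(n=0 to 3) x[n] · ω_4^(nk)
where ω_4 = e^(-2πi/4)

Computing each X[k]:
X[0] = -3
X[1] = 1i
X[2] = -9
X[3] = -1i

X = [-3, 1i, -9, -1i]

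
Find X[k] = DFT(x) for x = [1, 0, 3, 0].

X[k] = Σ(n=0 to 3) x[n] · ω_4^(nk)
where ω_4 = e^(-2πi/4)

Computing each X[k]:
X[0] = 4
X[1] = -2
X[2] = 4
X[3] = -2

X = [4, -2, 4, -2]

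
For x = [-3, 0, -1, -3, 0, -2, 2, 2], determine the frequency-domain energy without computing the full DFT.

Parseval: Σ|x[n]|² = (1/N)Σ|X[k]|², so Σ|X[k]|² = N·Σ|x[n]|² = 8·31.0000

Σ|X[k]|² = N·Σ|x[n]|² = 8·31.0000 = 248.0000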